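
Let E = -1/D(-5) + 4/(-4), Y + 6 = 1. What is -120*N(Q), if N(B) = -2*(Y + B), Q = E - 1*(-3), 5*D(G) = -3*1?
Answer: -320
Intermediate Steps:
Y = -5 (Y = -6 + 1 = -5)
D(G) = -⅗ (D(G) = (-3*1)/5 = (⅕)*(-3) = -⅗)
E = ⅔ (E = -1/(-⅗) + 4/(-4) = -1*(-5/3) + 4*(-¼) = 5/3 - 1 = ⅔ ≈ 0.66667)
Q = 11/3 (Q = ⅔ - 1*(-3) = ⅔ + 3 = 11/3 ≈ 3.6667)
N(B) = 10 - 2*B (N(B) = -2*(-5 + B) = 10 - 2*B)
-120*N(Q) = -120*(10 - 2*11/3) = -120*(10 - 22/3) = -120*8/3 = -320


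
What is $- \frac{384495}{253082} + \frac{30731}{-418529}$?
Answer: $- \frac{168699770797}{105922156378} \approx -1.5927$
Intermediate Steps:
$- \frac{384495}{253082} + \frac{30731}{-418529} = \left(-384495\right) \frac{1}{253082} + 30731 \left(- \frac{1}{418529}\right) = - \frac{384495}{253082} - \frac{30731}{418529} = - \frac{168699770797}{105922156378}$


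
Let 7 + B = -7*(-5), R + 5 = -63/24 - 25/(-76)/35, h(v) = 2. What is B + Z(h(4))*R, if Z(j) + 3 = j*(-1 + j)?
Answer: 37895/1064 ≈ 35.616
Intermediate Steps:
Z(j) = -3 + j*(-1 + j)
R = -8103/1064 (R = -5 + (-63/24 - 25/(-76)/35) = -5 + (-63*1/24 - 25*(-1/76)*(1/35)) = -5 + (-21/8 + (25/76)*(1/35)) = -5 + (-21/8 + 5/532) = -5 - 2783/1064 = -8103/1064 ≈ -7.6156)
B = 28 (B = -7 - 7*(-5) = -7 + 35 = 28)
B + Z(h(4))*R = 28 + (-3 + 2**2 - 1*2)*(-8103/1064) = 28 + (-3 + 4 - 2)*(-8103/1064) = 28 - 1*(-8103/1064) = 28 + 8103/1064 = 37895/1064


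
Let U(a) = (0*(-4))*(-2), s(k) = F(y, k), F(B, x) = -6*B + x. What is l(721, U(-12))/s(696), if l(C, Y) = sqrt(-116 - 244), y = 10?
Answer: I*sqrt(10)/106 ≈ 0.029833*I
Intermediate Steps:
F(B, x) = x - 6*B
s(k) = -60 + k (s(k) = k - 6*10 = k - 60 = -60 + k)
U(a) = 0 (U(a) = 0*(-2) = 0)
l(C, Y) = 6*I*sqrt(10) (l(C, Y) = sqrt(-360) = 6*I*sqrt(10))
l(721, U(-12))/s(696) = (6*I*sqrt(10))/(-60 + 696) = (6*I*sqrt(10))/636 = (6*I*sqrt(10))*(1/636) = I*sqrt(10)/106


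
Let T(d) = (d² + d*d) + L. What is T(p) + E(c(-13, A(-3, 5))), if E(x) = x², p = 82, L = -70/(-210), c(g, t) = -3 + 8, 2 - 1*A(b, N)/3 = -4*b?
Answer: 40420/3 ≈ 13473.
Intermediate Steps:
A(b, N) = 6 + 12*b (A(b, N) = 6 - (-12)*b = 6 + 12*b)
c(g, t) = 5
L = ⅓ (L = -70*(-1/210) = ⅓ ≈ 0.33333)
T(d) = ⅓ + 2*d² (T(d) = (d² + d*d) + ⅓ = (d² + d²) + ⅓ = 2*d² + ⅓ = ⅓ + 2*d²)
T(p) + E(c(-13, A(-3, 5))) = (⅓ + 2*82²) + 5² = (⅓ + 2*6724) + 25 = (⅓ + 13448) + 25 = 40345/3 + 25 = 40420/3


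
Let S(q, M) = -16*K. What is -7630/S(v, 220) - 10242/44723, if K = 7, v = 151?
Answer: 24292099/357784 ≈ 67.896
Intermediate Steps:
S(q, M) = -112 (S(q, M) = -16*7 = -112)
-7630/S(v, 220) - 10242/44723 = -7630/(-112) - 10242/44723 = -7630*(-1/112) - 10242*1/44723 = 545/8 - 10242/44723 = 24292099/357784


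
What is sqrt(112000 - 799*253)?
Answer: I*sqrt(90147) ≈ 300.25*I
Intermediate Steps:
sqrt(112000 - 799*253) = sqrt(112000 - 202147) = sqrt(-90147) = I*sqrt(90147)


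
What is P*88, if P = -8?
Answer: -704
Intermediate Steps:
P*88 = -8*88 = -704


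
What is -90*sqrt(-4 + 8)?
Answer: -180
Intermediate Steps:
-90*sqrt(-4 + 8) = -90*sqrt(4) = -90*2 = -180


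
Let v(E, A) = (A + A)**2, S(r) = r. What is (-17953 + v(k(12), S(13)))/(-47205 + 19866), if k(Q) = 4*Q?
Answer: 443/701 ≈ 0.63195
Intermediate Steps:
v(E, A) = 4*A**2 (v(E, A) = (2*A)**2 = 4*A**2)
(-17953 + v(k(12), S(13)))/(-47205 + 19866) = (-17953 + 4*13**2)/(-47205 + 19866) = (-17953 + 4*169)/(-27339) = (-17953 + 676)*(-1/27339) = -17277*(-1/27339) = 443/701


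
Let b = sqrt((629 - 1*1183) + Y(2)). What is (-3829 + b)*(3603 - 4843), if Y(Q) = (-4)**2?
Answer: 4747960 - 1240*I*sqrt(538) ≈ 4.748e+6 - 28762.0*I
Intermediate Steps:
Y(Q) = 16
b = I*sqrt(538) (b = sqrt((629 - 1*1183) + 16) = sqrt((629 - 1183) + 16) = sqrt(-554 + 16) = sqrt(-538) = I*sqrt(538) ≈ 23.195*I)
(-3829 + b)*(3603 - 4843) = (-3829 + I*sqrt(538))*(3603 - 4843) = (-3829 + I*sqrt(538))*(-1240) = 4747960 - 1240*I*sqrt(538)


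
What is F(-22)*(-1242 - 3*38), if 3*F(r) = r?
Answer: 9944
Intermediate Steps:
F(r) = r/3
F(-22)*(-1242 - 3*38) = ((⅓)*(-22))*(-1242 - 3*38) = -22*(-1242 - 114)/3 = -22/3*(-1356) = 9944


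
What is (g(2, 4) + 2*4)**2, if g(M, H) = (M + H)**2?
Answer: 1936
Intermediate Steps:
g(M, H) = (H + M)**2
(g(2, 4) + 2*4)**2 = ((4 + 2)**2 + 2*4)**2 = (6**2 + 8)**2 = (36 + 8)**2 = 44**2 = 1936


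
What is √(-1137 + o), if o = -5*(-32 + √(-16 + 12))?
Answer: √(-977 - 10*I) ≈ 0.16 - 31.257*I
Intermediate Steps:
o = 160 - 10*I (o = -5*(-32 + √(-4)) = -5*(-32 + 2*I) = 160 - 10*I ≈ 160.0 - 10.0*I)
√(-1137 + o) = √(-1137 + (160 - 10*I)) = √(-977 - 10*I)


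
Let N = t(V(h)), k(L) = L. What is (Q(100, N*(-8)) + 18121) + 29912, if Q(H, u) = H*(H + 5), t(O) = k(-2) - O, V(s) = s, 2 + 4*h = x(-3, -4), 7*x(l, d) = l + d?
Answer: 58533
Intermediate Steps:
x(l, d) = d/7 + l/7 (x(l, d) = (l + d)/7 = (d + l)/7 = d/7 + l/7)
h = -3/4 (h = -1/2 + ((1/7)*(-4) + (1/7)*(-3))/4 = -1/2 + (-4/7 - 3/7)/4 = -1/2 + (1/4)*(-1) = -1/2 - 1/4 = -3/4 ≈ -0.75000)
t(O) = -2 - O
N = -5/4 (N = -2 - 1*(-3/4) = -2 + 3/4 = -5/4 ≈ -1.2500)
Q(H, u) = H*(5 + H)
(Q(100, N*(-8)) + 18121) + 29912 = (100*(5 + 100) + 18121) + 29912 = (100*105 + 18121) + 29912 = (10500 + 18121) + 29912 = 28621 + 29912 = 58533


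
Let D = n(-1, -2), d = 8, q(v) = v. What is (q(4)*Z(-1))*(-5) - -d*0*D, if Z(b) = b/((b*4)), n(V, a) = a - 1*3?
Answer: -5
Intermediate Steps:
n(V, a) = -3 + a (n(V, a) = a - 3 = -3 + a)
D = -5 (D = -3 - 2 = -5)
Z(b) = ¼ (Z(b) = b/((4*b)) = b*(1/(4*b)) = ¼)
(q(4)*Z(-1))*(-5) - -d*0*D = (4*(¼))*(-5) - -1*8*0*(-5) = 1*(-5) - (-8*0)*(-5) = -5 - 0*(-5) = -5 - 1*0 = -5 + 0 = -5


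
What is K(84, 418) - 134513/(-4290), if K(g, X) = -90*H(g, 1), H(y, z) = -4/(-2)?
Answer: -637687/4290 ≈ -148.65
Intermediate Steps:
H(y, z) = 2 (H(y, z) = -4*(-½) = 2)
K(g, X) = -180 (K(g, X) = -90*2 = -180)
K(84, 418) - 134513/(-4290) = -180 - 134513/(-4290) = -180 - 134513*(-1/4290) = -180 + 134513/4290 = -637687/4290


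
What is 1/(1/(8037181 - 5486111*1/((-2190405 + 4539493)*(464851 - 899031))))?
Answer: 8197338129547605151/1019927027840 ≈ 8.0372e+6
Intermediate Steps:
1/(1/(8037181 - 5486111*1/((-2190405 + 4539493)*(464851 - 899031)))) = 1/(1/(8037181 - 5486111/(2349088*(-434180)))) = 1/(1/(8037181 - 5486111/(-1019927027840))) = 1/(1/(8037181 - 5486111*(-1/1019927027840))) = 1/(1/(8037181 + 5486111/1019927027840)) = 1/(1/(8197338129547605151/1019927027840)) = 1/(1019927027840/8197338129547605151) = 8197338129547605151/1019927027840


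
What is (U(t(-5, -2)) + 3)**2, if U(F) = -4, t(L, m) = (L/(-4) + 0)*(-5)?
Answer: 1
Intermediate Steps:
t(L, m) = 5*L/4 (t(L, m) = (L*(-1/4) + 0)*(-5) = (-L/4 + 0)*(-5) = -L/4*(-5) = 5*L/4)
(U(t(-5, -2)) + 3)**2 = (-4 + 3)**2 = (-1)**2 = 1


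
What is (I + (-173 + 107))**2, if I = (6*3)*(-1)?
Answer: 7056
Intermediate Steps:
I = -18 (I = 18*(-1) = -18)
(I + (-173 + 107))**2 = (-18 + (-173 + 107))**2 = (-18 - 66)**2 = (-84)**2 = 7056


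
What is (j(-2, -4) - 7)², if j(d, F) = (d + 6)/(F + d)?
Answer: 529/9 ≈ 58.778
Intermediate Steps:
j(d, F) = (6 + d)/(F + d)
(j(-2, -4) - 7)² = ((6 - 2)/(-4 - 2) - 7)² = (4/(-6) - 7)² = (-⅙*4 - 7)² = (-⅔ - 7)² = (-23/3)² = 529/9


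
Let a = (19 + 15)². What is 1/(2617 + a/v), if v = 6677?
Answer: 6677/17474865 ≈ 0.00038209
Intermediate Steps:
a = 1156 (a = 34² = 1156)
1/(2617 + a/v) = 1/(2617 + 1156/6677) = 1/(17474865/6677) = 6677/17474865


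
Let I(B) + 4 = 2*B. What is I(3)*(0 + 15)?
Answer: 30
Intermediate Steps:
I(B) = -4 + 2*B
I(3)*(0 + 15) = (-4 + 2*3)*(0 + 15) = (-4 + 6)*15 = 2*15 = 30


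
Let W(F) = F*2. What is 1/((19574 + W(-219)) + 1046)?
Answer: 1/20182 ≈ 4.9549e-5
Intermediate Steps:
W(F) = 2*F
1/((19574 + W(-219)) + 1046) = 1/((19574 + 2*(-219)) + 1046) = 1/((19574 - 438) + 1046) = 1/(19136 + 1046) = 1/20182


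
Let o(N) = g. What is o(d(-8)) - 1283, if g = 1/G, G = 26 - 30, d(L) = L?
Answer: -5133/4 ≈ -1283.3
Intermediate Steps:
G = -4
g = -1/4 (g = 1/(-4) = -1/4 ≈ -0.25000)
o(N) = -1/4
o(d(-8)) - 1283 = -1/4 - 1283 = -5133/4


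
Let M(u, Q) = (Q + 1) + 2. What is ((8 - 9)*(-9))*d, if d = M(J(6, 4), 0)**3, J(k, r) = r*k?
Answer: 243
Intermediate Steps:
J(k, r) = k*r
M(u, Q) = 3 + Q (M(u, Q) = (1 + Q) + 2 = 3 + Q)
d = 27 (d = (3 + 0)**3 = 3**3 = 27)
((8 - 9)*(-9))*d = ((8 - 9)*(-9))*27 = -1*(-9)*27 = 9*27 = 243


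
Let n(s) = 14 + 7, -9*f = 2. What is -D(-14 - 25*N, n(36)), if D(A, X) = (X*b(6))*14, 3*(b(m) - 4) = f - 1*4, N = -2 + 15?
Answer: -6860/9 ≈ -762.22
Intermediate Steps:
N = 13
f = -2/9 (f = -⅑*2 = -2/9 ≈ -0.22222)
n(s) = 21
b(m) = 70/27 (b(m) = 4 + (-2/9 - 1*4)/3 = 4 + (-2/9 - 4)/3 = 4 + (⅓)*(-38/9) = 4 - 38/27 = 70/27)
D(A, X) = 980*X/27 (D(A, X) = (X*(70/27))*14 = (70*X/27)*14 = 980*X/27)
-D(-14 - 25*N, n(36)) = -980*21/27 = -1*6860/9 = -6860/9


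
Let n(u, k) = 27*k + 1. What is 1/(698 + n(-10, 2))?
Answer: 1/753 ≈ 0.0013280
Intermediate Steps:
n(u, k) = 1 + 27*k
1/(698 + n(-10, 2)) = 1/(698 + (1 + 27*2)) = 1/(698 + (1 + 54)) = 1/(698 + 55) = 1/753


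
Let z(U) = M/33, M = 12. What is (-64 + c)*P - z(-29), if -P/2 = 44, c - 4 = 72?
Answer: -11620/11 ≈ -1056.4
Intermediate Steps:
c = 76 (c = 4 + 72 = 76)
z(U) = 4/11 (z(U) = 12/33 = 12*(1/33) = 4/11)
P = -88 (P = -2*44 = -88)
(-64 + c)*P - z(-29) = (-64 + 76)*(-88) - 1*4/11 = 12*(-88) - 4/11 = -1056 - 4/11 = -11620/11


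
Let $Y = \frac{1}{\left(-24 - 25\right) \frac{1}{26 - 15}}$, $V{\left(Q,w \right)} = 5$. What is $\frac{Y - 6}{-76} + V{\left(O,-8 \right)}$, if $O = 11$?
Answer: $\frac{18925}{3724} \approx 5.0819$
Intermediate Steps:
$Y = - \frac{11}{49}$ ($Y = \frac{1}{\left(-49\right) \frac{1}{11}} = \frac{1}{- \frac{49}{11}} = - \frac{11}{49} \approx -0.22449$)
$\frac{Y - 6}{-76} + V{\left(O,-8 \right)} = \frac{- \frac{11}{49} - 6}{-76} + 5 = - \frac{- \frac{11}{49} - 6}{76} + 5 = \left(- \frac{1}{76}\right) \left(- \frac{305}{49}\right) + 5 = \frac{305}{3724} + 5 = \frac{18925}{3724}$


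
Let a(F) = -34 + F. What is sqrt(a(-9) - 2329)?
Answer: 2*I*sqrt(593) ≈ 48.703*I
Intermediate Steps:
sqrt(a(-9) - 2329) = sqrt((-34 - 9) - 2329) = sqrt(-43 - 2329) = sqrt(-2372) = 2*I*sqrt(593)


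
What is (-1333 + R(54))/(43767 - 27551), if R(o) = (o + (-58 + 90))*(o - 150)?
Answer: -9589/16216 ≈ -0.59133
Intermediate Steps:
R(o) = (-150 + o)*(32 + o) (R(o) = (o + 32)*(-150 + o) = (32 + o)*(-150 + o) = (-150 + o)*(32 + o))
(-1333 + R(54))/(43767 - 27551) = (-1333 + (-4800 + 54² - 118*54))/(43767 - 27551) = (-1333 + (-4800 + 2916 - 6372))/16216 = (-1333 - 8256)*(1/16216) = -9589*1/16216 = -9589/16216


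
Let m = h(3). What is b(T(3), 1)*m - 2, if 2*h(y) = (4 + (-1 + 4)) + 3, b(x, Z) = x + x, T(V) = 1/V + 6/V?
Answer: 64/3 ≈ 21.333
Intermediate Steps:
T(V) = 7/V (T(V) = 1/V + 6/V = 7/V)
b(x, Z) = 2*x
h(y) = 5 (h(y) = ((4 + (-1 + 4)) + 3)/2 = ((4 + 3) + 3)/2 = (7 + 3)/2 = (½)*10 = 5)
m = 5
b(T(3), 1)*m - 2 = (2*(7/3))*5 - 2 = (14/3)*5 - 2 = 70/3 - 2 = 64/3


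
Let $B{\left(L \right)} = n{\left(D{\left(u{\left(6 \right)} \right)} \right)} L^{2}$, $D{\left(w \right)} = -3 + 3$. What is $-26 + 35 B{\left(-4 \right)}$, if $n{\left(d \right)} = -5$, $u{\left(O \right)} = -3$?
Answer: $-2826$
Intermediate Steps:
$D{\left(w \right)} = 0$
$B{\left(L \right)} = - 5 L^{2}$
$-26 + 35 B{\left(-4 \right)} = -26 + 35 \left(- 5 \left(-4\right)^{2}\right) = -26 + 35 \left(\left(-5\right) 16\right) = -26 + 35 \left(-80\right) = -26 - 2800 = -2826$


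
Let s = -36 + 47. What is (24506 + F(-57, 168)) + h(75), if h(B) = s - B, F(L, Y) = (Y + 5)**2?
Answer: 54371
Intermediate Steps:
F(L, Y) = (5 + Y)**2
s = 11
h(B) = 11 - B
(24506 + F(-57, 168)) + h(75) = (24506 + (5 + 168)**2) + (11 - 1*75) = (24506 + 173**2) + (11 - 75) = (24506 + 29929) - 64 = 54435 - 64 = 54371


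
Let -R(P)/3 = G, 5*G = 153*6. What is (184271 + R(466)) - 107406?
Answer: 381571/5 ≈ 76314.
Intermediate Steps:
G = 918/5 (G = (153*6)/5 = (⅕)*918 = 918/5 ≈ 183.60)
R(P) = -2754/5 (R(P) = -3*918/5 = -2754/5)
(184271 + R(466)) - 107406 = (184271 - 2754/5) - 107406 = 918601/5 - 107406 = 381571/5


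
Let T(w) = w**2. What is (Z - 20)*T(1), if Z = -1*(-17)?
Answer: -3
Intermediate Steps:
Z = 17
(Z - 20)*T(1) = (17 - 20)*1**2 = -3*1 = -3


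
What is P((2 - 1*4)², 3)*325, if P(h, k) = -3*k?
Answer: -2925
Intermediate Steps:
P((2 - 1*4)², 3)*325 = -3*3*325 = -9*325 = -2925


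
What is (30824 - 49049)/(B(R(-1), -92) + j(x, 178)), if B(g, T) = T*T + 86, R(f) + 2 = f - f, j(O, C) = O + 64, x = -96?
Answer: -18225/8518 ≈ -2.1396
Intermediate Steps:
j(O, C) = 64 + O
R(f) = -2 (R(f) = -2 + (f - f) = -2 + 0 = -2)
B(g, T) = 86 + T² (B(g, T) = T² + 86 = 86 + T²)
(30824 - 49049)/(B(R(-1), -92) + j(x, 178)) = (30824 - 49049)/((86 + (-92)²) + (64 - 96)) = -18225/((86 + 8464) - 32) = -18225/(8550 - 32) = -18225/8518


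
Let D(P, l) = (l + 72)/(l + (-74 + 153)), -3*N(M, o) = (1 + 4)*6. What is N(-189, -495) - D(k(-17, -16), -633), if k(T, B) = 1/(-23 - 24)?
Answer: -6101/554 ≈ -11.013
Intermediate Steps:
N(M, o) = -10 (N(M, o) = -(1 + 4)*6/3 = -5*6/3 = -⅓*30 = -10)
k(T, B) = -1/47 (k(T, B) = 1/(-47) = -1/47)
D(P, l) = (72 + l)/(79 + l) (D(P, l) = (72 + l)/(l + 79) = (72 + l)/(79 + l))
N(-189, -495) - D(k(-17, -16), -633) = -10 - (72 - 633)/(79 - 633) = -10 - (-561)/(-554) = -10 - (-1)*(-561)/554 = -10 - 1*561/554 = -10 - 561/554 = -6101/554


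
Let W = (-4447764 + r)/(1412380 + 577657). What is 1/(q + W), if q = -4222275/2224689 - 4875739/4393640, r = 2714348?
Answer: -6483860661998594840/25148889711359898229 ≈ -0.25782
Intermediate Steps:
W = -1733416/1990037 (W = (-4447764 + 2714348)/(1412380 + 577657) = -1733416/1990037 ≈ -0.87105)
q = -9799386417057/3258160859320 (q = -4222275*1/2224689 - 4875739*1/4393640 = -1407425/741563 - 4875739/4393640 = -9799386417057/3258160859320 ≈ -3.0076)
1/(q + W) = 1/(-9799386417057/3258160859320 - 1733416/1990037) = 1/(-25148889711359898229/6483860661998594840) = -6483860661998594840/25148889711359898229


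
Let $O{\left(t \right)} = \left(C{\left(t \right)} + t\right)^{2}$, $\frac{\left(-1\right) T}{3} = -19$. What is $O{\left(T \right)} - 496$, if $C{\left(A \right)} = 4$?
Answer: $3225$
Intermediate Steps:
$T = 57$ ($T = \left(-3\right) \left(-19\right) = 57$)
$O{\left(t \right)} = \left(4 + t\right)^{2}$
$O{\left(T \right)} - 496 = \left(4 + 57\right)^{2} - 496 = 61^{2} - 496 = 3721 - 496 = 3225$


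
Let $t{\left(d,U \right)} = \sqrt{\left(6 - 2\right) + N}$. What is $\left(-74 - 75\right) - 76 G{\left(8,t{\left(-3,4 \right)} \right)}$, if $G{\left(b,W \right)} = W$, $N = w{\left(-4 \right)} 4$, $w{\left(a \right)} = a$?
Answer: $-149 - 152 i \sqrt{3} \approx -149.0 - 263.27 i$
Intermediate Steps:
$N = -16$ ($N = \left(-4\right) 4 = -16$)
$t{\left(d,U \right)} = 2 i \sqrt{3}$ ($t{\left(d,U \right)} = \sqrt{\left(6 - 2\right) - 16} = \sqrt{4 - 16} = \sqrt{-12} = 2 i \sqrt{3}$)
$\left(-74 - 75\right) - 76 G{\left(8,t{\left(-3,4 \right)} \right)} = \left(-74 - 75\right) - 76 \cdot 2 i \sqrt{3} = -149 - 152 i \sqrt{3}$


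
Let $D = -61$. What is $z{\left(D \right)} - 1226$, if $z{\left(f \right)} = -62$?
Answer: $-1288$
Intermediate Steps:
$z{\left(D \right)} - 1226 = -62 - 1226 = -1288$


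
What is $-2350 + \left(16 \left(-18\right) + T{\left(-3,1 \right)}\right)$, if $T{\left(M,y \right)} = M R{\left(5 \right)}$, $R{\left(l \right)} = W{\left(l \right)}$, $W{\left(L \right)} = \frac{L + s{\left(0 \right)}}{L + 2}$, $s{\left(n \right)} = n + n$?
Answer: $- \frac{18481}{7} \approx -2640.1$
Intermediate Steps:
$s{\left(n \right)} = 2 n$
$W{\left(L \right)} = \frac{L}{2 + L}$ ($W{\left(L \right)} = \frac{L + 2 \cdot 0}{L + 2} = \frac{L + 0}{2 + L} = \frac{L}{2 + L}$)
$R{\left(l \right)} = \frac{l}{2 + l}$
$T{\left(M,y \right)} = \frac{5 M}{7}$ ($T{\left(M,y \right)} = M \frac{5}{2 + 5} = M \frac{5}{7} = \frac{5 M}{7}$)
$-2350 + \left(16 \left(-18\right) + T{\left(-3,1 \right)}\right) = -2350 + \left(16 \left(-18\right) + \frac{5}{7} \left(-3\right)\right) = -2350 - \frac{2031}{7} = - \frac{18481}{7}$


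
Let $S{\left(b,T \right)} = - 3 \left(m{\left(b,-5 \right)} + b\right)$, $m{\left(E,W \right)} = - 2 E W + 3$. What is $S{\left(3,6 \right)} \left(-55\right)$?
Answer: $5940$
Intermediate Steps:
$m{\left(E,W \right)} = 3 - 2 E W$ ($m{\left(E,W \right)} = - 2 E W + 3 = 3 - 2 E W$)
$S{\left(b,T \right)} = -9 - 33 b$ ($S{\left(b,T \right)} = - 3 \left(\left(3 - 2 b \left(-5\right)\right) + b\right) = - 3 \left(\left(3 + 10 b\right) + b\right) = - 3 \left(3 + 11 b\right) = -9 - 33 b$)
$S{\left(3,6 \right)} \left(-55\right) = \left(-9 - 99\right) \left(-55\right) = \left(-108\right) \left(-55\right) = 5940$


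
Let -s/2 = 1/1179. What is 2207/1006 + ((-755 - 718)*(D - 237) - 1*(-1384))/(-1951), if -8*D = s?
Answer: -273749446685/1542686916 ≈ -177.45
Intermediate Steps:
s = -2/1179 ≈ -0.0016964
D = 1/4716 (D = -⅛*(-2/1179) = 1/4716 ≈ 0.00021204)
2207/1006 + ((-755 - 718)*(D - 237) - 1*(-1384))/(-1951) = 2207/1006 + ((-755 - 718)*(1/4716 - 237) - 1*(-1384))/(-1951) = 2207*(1/1006) + (-1473*(-1117691/4716) + 1384)*(-1/1951) = 2207/1006 + (548786281/1572 + 1384)*(-1/1951) = 2207/1006 + (550961929/1572)*(-1/1951) = 2207/1006 - 550961929/3066972 = -273749446685/1542686916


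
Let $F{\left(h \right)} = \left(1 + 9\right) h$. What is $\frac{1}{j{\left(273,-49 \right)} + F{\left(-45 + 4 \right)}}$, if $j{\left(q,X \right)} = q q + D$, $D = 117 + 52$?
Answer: $\frac{1}{74288} \approx 1.3461 \cdot 10^{-5}$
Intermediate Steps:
$D = 169$
$j{\left(q,X \right)} = 169 + q^{2}$ ($j{\left(q,X \right)} = q q + 169 = q^{2} + 169 = 169 + q^{2}$)
$F{\left(h \right)} = 10 h$
$\frac{1}{j{\left(273,-49 \right)} + F{\left(-45 + 4 \right)}} = \frac{1}{\left(169 + 273^{2}\right) + 10 \left(-45 + 4\right)} = \frac{1}{\left(169 + 74529\right) + 10 \left(-41\right)} = \frac{1}{74698 - 410} = \frac{1}{74288}$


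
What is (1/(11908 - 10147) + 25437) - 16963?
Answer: 14922715/1761 ≈ 8474.0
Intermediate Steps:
(1/(11908 - 10147) + 25437) - 16963 = (1/1761 + 25437) - 16963 = 44794558/1761 - 16963 = 14922715/1761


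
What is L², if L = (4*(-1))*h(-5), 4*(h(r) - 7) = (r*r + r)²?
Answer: 183184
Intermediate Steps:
h(r) = 7 + (r + r²)²/4 (h(r) = 7 + (r*r + r)²/4 = 7 + (r² + r)²/4 = 7 + (r + r²)²/4)
L = -428 (L = (4*(-1))*(7 + (¼)*(-5)²*(1 - 5)²) = -4*(7 + (¼)*25*(-4)²) = -4*(7 + (¼)*25*16) = -4*(7 + 100) = -4*107 = -428)
L² = (-428)² = 183184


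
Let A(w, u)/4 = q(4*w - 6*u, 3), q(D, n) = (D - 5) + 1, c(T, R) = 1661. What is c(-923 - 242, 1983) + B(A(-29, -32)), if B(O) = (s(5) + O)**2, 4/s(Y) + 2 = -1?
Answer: 754549/9 ≈ 83839.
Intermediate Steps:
s(Y) = -4/3 (s(Y) = 4/(-2 - 1) = 4/(-3) = 4*(-1/3) = -4/3)
q(D, n) = -4 + D (q(D, n) = (-5 + D) + 1 = -4 + D)
A(w, u) = -16 - 24*u + 16*w (A(w, u) = 4*(-4 + (4*w - 6*u)) = 4*(-4 + (-6*u + 4*w)) = 4*(-4 - 6*u + 4*w) = -16 - 24*u + 16*w)
B(O) = (-4/3 + O)**2
c(-923 - 242, 1983) + B(A(-29, -32)) = 1661 + (-4 + 3*(-16 - 24*(-32) + 16*(-29)))**2/9 = 1661 + (-4 + 3*(-16 + 768 - 464))**2/9 = 1661 + (-4 + 3*288)**2/9 = 1661 + (-4 + 864)**2/9 = 1661 + (1/9)*860**2 = 1661 + (1/9)*739600 = 1661 + 739600/9 = 754549/9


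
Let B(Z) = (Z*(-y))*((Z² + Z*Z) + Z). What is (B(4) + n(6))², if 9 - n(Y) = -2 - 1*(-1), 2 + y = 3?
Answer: 17956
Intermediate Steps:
y = 1 (y = -2 + 3 = 1)
n(Y) = 10 (n(Y) = 9 - (-2 - 1*(-1)) = 9 - (-2 + 1) = 9 - 1*(-1) = 9 + 1 = 10)
B(Z) = -Z*(Z + 2*Z²) (B(Z) = (Z*(-1*1))*((Z² + Z*Z) + Z) = (Z*(-1))*((Z² + Z²) + Z) = (-Z)*(2*Z² + Z) = (-Z)*(Z + 2*Z²) = -Z*(Z + 2*Z²))
(B(4) + n(6))² = (4²*(-1 - 2*4) + 10)² = (16*(-1 - 8) + 10)² = (16*(-9) + 10)² = (-144 + 10)² = (-134)² = 17956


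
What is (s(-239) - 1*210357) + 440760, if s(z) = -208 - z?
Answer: 230434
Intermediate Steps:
(s(-239) - 1*210357) + 440760 = ((-208 - 1*(-239)) - 1*210357) + 440760 = ((-208 + 239) - 210357) + 440760 = (31 - 210357) + 440760 = -210326 + 440760 = 230434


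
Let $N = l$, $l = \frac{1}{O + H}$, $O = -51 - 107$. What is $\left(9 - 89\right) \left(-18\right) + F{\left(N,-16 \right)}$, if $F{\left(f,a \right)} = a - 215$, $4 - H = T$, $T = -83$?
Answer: $1209$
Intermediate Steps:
$O = -158$
$H = 87$ ($H = 4 - -83 = 4 + 83 = 87$)
$l = - \frac{1}{71}$ ($l = \frac{1}{-158 + 87} = \frac{1}{-71} = - \frac{1}{71} \approx -0.014085$)
$N = - \frac{1}{71} \approx -0.014085$
$F{\left(f,a \right)} = -215 + a$
$\left(9 - 89\right) \left(-18\right) + F{\left(N,-16 \right)} = \left(9 - 89\right) \left(-18\right) - 231 = \left(-80\right) \left(-18\right) - 231 = 1440 - 231 = 1209$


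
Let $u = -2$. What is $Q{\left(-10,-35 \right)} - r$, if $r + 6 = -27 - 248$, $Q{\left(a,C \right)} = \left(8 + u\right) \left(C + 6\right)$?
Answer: $107$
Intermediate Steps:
$Q{\left(a,C \right)} = 36 + 6 C$ ($Q{\left(a,C \right)} = \left(8 - 2\right) \left(C + 6\right) = 6 \left(6 + C\right) = 36 + 6 C$)
$r = -281$ ($r = -6 - 275 = -281$)
$Q{\left(-10,-35 \right)} - r = \left(36 + 6 \left(-35\right)\right) - -281 = \left(36 - 210\right) + 281 = -174 + 281 = 107$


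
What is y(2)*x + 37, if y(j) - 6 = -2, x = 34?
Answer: 173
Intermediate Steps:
y(j) = 4 (y(j) = 6 - 2 = 4)
y(2)*x + 37 = 4*34 + 37 = 136 + 37 = 173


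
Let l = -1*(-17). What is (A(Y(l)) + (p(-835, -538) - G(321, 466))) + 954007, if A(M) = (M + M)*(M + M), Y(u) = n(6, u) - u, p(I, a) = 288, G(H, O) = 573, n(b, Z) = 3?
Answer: 954506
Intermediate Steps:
l = 17
Y(u) = 3 - u
A(M) = 4*M² (A(M) = (2*M)*(2*M) = 4*M²)
(A(Y(l)) + (p(-835, -538) - G(321, 466))) + 954007 = (4*(3 - 1*17)² + (288 - 1*573)) + 954007 = (4*(3 - 17)² + (288 - 573)) + 954007 = (4*(-14)² - 285) + 954007 = (4*196 - 285) + 954007 = (784 - 285) + 954007 = 499 + 954007 = 954506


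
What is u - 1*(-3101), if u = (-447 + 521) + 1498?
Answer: 4673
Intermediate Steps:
u = 1572 (u = 74 + 1498 = 1572)
u - 1*(-3101) = 1572 - 1*(-3101) = 1572 + 3101 = 4673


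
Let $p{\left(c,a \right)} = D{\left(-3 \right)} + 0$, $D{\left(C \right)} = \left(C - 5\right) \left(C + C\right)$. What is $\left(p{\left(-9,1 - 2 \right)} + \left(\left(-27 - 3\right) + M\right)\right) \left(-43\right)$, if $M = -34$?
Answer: $688$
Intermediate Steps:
$D{\left(C \right)} = 2 C \left(-5 + C\right)$ ($D{\left(C \right)} = \left(-5 + C\right) 2 C = 2 C \left(-5 + C\right)$)
$p{\left(c,a \right)} = 48$ ($p{\left(c,a \right)} = 2 \left(-3\right) \left(-5 - 3\right) + 0 = 2 \left(-3\right) \left(-8\right) + 0 = 48 + 0 = 48$)
$\left(p{\left(-9,1 - 2 \right)} + \left(\left(-27 - 3\right) + M\right)\right) \left(-43\right) = \left(48 - 64\right) \left(-43\right) = \left(-16\right) \left(-43\right) = 688$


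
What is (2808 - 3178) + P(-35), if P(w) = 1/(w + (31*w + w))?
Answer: -427351/1155 ≈ -370.00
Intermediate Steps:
P(w) = 1/(33*w) (P(w) = 1/(w + 32*w) = 1/(33*w))
(2808 - 3178) + P(-35) = (2808 - 3178) + (1/33)/(-35) = -370 + (1/33)*(-1/35) = -370 - 1/1155 = -427351/1155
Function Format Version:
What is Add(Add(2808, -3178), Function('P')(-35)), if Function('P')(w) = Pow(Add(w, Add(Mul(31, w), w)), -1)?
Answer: Rational(-427351, 1155) ≈ -370.00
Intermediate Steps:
Function('P')(w) = Mul(Rational(1, 33), Pow(w, -1)) (Function('P')(w) = Pow(Add(w, Mul(32, w)), -1) = Pow(Mul(33, w), -1) = Mul(Rational(1, 33), Pow(w, -1)))
Add(Add(2808, -3178), Function('P')(-35)) = Add(Add(2808, -3178), Mul(Rational(1, 33), Pow(-35, -1))) = Add(-370, Mul(Rational(1, 33), Rational(-1, 35))) = Add(-370, Rational(-1, 1155)) = Rational(-427351, 1155)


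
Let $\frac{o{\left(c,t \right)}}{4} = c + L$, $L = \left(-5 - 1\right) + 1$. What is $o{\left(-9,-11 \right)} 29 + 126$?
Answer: $-1498$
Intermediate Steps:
$L = -5$ ($L = -6 + 1 = -5$)
$o{\left(c,t \right)} = -20 + 4 c$ ($o{\left(c,t \right)} = 4 \left(c - 5\right) = 4 \left(-5 + c\right) = -20 + 4 c$)
$o{\left(-9,-11 \right)} 29 + 126 = \left(-20 + 4 \left(-9\right)\right) 29 + 126 = \left(-20 - 36\right) 29 + 126 = \left(-56\right) 29 + 126 = -1624 + 126 = -1498$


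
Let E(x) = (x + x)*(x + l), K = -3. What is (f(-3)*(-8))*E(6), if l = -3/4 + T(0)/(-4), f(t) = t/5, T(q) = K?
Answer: 1728/5 ≈ 345.60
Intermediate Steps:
T(q) = -3
f(t) = t/5 (f(t) = t*(⅕) = t/5)
l = 0 (l = -3/4 - 3/(-4) = -3*¼ - 3*(-¼) = -¾ + ¾ = 0)
E(x) = 2*x² (E(x) = (x + x)*(x + 0) = (2*x)*x = 2*x²)
(f(-3)*(-8))*E(6) = (((⅕)*(-3))*(-8))*(2*6²) = (-⅗*(-8))*(2*36) = (24/5)*72 = 1728/5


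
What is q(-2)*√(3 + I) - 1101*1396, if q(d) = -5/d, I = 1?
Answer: -1536991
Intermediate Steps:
q(-2)*√(3 + I) - 1101*1396 = (-5/(-2))*√(3 + 1) - 1101*1396 = (-5*(-½))*√4 - 1536996 = (5/2)*2 - 1536996 = 5 - 1536996 = -1536991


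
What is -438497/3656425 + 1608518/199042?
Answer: 125959698006/15821350975 ≈ 7.9614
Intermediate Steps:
-438497/3656425 + 1608518/199042 = -438497*1/3656425 + 1608518*(1/199042) = -438497/3656425 + 804259/99521 = 125959698006/15821350975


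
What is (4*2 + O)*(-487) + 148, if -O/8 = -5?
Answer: -23228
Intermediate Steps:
O = 40 (O = -8*(-5) = 40)
(4*2 + O)*(-487) + 148 = (4*2 + 40)*(-487) + 148 = (8 + 40)*(-487) + 148 = 48*(-487) + 148 = -23376 + 148 = -23228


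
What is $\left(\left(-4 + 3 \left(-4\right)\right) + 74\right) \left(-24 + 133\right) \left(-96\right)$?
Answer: $-606912$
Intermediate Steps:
$\left(\left(-4 + 3 \left(-4\right)\right) + 74\right) \left(-24 + 133\right) \left(-96\right) = \left(\left(-4 - 12\right) + 74\right) 109 \left(-96\right) = \left(-16 + 74\right) 109 \left(-96\right) = 58 \cdot 109 \left(-96\right) = 6322 \left(-96\right) = -606912$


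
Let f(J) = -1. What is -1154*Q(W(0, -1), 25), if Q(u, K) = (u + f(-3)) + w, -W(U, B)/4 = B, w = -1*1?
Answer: -2308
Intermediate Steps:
w = -1
W(U, B) = -4*B
Q(u, K) = -2 + u (Q(u, K) = (u - 1) - 1 = (-1 + u) - 1 = -2 + u)
-1154*Q(W(0, -1), 25) = -1154*(-2 - 4*(-1)) = -1154*(-2 + 4) = -1154*2 = -2308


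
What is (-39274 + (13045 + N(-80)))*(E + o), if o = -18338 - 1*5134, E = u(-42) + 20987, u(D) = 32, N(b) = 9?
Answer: 64317660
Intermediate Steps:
E = 21019 (E = 32 + 20987 = 21019)
o = -23472 (o = -18338 - 5134 = -23472)
(-39274 + (13045 + N(-80)))*(E + o) = (-39274 + (13045 + 9))*(21019 - 23472) = (-39274 + 13054)*(-2453) = -26220*(-2453) = 64317660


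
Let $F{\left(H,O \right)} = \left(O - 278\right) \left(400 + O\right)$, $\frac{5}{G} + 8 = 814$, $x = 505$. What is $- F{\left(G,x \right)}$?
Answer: $-205435$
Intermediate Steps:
$G = \frac{5}{806}$ ($G = \frac{5}{-8 + 814} = \frac{5}{806} \approx 0.0062035$)
$F{\left(H,O \right)} = \left(-278 + O\right) \left(400 + O\right)$
$- F{\left(G,x \right)} = - (-111200 + 505^{2} + 122 \cdot 505) = - (-111200 + 255025 + 61610) = \left(-1\right) 205435 = -205435$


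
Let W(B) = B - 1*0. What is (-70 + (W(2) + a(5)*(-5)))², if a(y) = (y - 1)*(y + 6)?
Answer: 82944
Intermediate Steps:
a(y) = (-1 + y)*(6 + y)
W(B) = B (W(B) = B + 0 = B)
(-70 + (W(2) + a(5)*(-5)))² = (-70 + (2 + (-6 + 5² + 5*5)*(-5)))² = (-70 + (2 + (-6 + 25 + 25)*(-5)))² = (-70 + (2 + 44*(-5)))² = (-70 + (2 - 220))² = (-70 - 218)² = (-288)² = 82944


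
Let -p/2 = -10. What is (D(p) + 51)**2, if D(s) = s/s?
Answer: 2704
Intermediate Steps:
p = 20 (p = -2*(-10) = 20)
D(s) = 1
(D(p) + 51)**2 = (1 + 51)**2 = 52**2 = 2704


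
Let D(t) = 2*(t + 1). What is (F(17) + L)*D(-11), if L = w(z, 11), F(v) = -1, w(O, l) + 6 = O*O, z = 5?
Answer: -360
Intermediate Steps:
w(O, l) = -6 + O² (w(O, l) = -6 + O*O = -6 + O²)
L = 19 (L = -6 + 5² = -6 + 25 = 19)
D(t) = 2 + 2*t (D(t) = 2*(1 + t) = 2 + 2*t)
(F(17) + L)*D(-11) = (-1 + 19)*(2 + 2*(-11)) = 18*(2 - 22) = 18*(-20) = -360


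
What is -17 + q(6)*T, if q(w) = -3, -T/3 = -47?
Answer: -440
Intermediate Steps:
T = 141 (T = -3*(-47) = 141)
-17 + q(6)*T = -17 - 3*141 = -17 - 423 = -440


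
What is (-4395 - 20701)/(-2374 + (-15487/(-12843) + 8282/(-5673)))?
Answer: 609484291848/57661401587 ≈ 10.570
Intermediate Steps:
(-4395 - 20701)/(-2374 + (-15487/(-12843) + 8282/(-5673))) = -25096/(-2374 + (-15487*(-1/12843) + 8282*(-1/5673))) = -25096/(-2374 + (15487/12843 - 8282/5673)) = -25096/(-2374 - 6169325/24286113) = -25096/(-57661401587/24286113) = -25096*(-24286113/57661401587) = 609484291848/57661401587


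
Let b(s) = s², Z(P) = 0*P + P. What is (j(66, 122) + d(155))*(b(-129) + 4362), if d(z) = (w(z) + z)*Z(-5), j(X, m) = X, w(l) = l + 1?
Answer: -31273467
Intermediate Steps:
w(l) = 1 + l
Z(P) = P (Z(P) = 0 + P = P)
d(z) = -5 - 10*z (d(z) = ((1 + z) + z)*(-5) = (1 + 2*z)*(-5) = -5 - 10*z)
(j(66, 122) + d(155))*(b(-129) + 4362) = (66 + (-5 - 10*155))*((-129)² + 4362) = (66 + (-5 - 1550))*(16641 + 4362) = (66 - 1555)*21003 = -1489*21003 = -31273467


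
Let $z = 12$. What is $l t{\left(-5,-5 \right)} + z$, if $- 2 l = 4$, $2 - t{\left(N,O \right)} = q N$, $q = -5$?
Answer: $58$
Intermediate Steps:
$t{\left(N,O \right)} = 2 + 5 N$ ($t{\left(N,O \right)} = 2 - - 5 N = 2 + 5 N$)
$l = -2$ ($l = \left(- \frac{1}{2}\right) 4 = -2$)
$l t{\left(-5,-5 \right)} + z = - 2 \left(2 + 5 \left(-5\right)\right) + 12 = - 2 \left(2 - 25\right) + 12 = \left(-2\right) \left(-23\right) + 12 = 46 + 12 = 58$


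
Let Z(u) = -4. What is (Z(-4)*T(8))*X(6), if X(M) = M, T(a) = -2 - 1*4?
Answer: 144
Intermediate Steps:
T(a) = -6 (T(a) = -2 - 4 = -6)
(Z(-4)*T(8))*X(6) = -4*(-6)*6 = 24*6 = 144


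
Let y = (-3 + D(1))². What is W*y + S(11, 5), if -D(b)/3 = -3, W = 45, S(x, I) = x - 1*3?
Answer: 1628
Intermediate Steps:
S(x, I) = -3 + x (S(x, I) = x - 3 = -3 + x)
D(b) = 9 (D(b) = -3*(-3) = 9)
y = 36 (y = (-3 + 9)² = 6² = 36)
W*y + S(11, 5) = 45*36 + (-3 + 11) = 1620 + 8 = 1628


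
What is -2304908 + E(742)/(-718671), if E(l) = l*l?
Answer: -1656471087832/718671 ≈ -2.3049e+6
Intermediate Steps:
E(l) = l²
-2304908 + E(742)/(-718671) = -2304908 + 742²/(-718671) = -2304908 + 550564*(-1/718671) = -2304908 - 550564/718671 = -1656471087832/718671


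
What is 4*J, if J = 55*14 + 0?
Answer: 3080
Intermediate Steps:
J = 770 (J = 770 + 0 = 770)
4*J = 4*770 = 3080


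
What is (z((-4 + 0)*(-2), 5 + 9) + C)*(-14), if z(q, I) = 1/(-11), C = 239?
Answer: -36792/11 ≈ -3344.7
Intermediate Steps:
z(q, I) = -1/11
(z((-4 + 0)*(-2), 5 + 9) + C)*(-14) = (-1/11 + 239)*(-14) = (2628/11)*(-14) = -36792/11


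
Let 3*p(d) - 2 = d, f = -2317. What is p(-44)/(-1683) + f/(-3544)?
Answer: 3949127/5964552 ≈ 0.66210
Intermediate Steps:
p(d) = ⅔ + d/3
p(-44)/(-1683) + f/(-3544) = (⅔ + (⅓)*(-44))/(-1683) - 2317/(-3544) = (⅔ - 44/3)*(-1/1683) - 2317*(-1/3544) = -14*(-1/1683) + 2317/3544 = 14/1683 + 2317/3544 = 3949127/5964552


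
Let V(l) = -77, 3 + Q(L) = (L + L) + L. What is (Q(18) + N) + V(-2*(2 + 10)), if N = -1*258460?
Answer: -258486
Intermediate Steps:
Q(L) = -3 + 3*L (Q(L) = -3 + ((L + L) + L) = -3 + (2*L + L) = -3 + 3*L)
N = -258460
(Q(18) + N) + V(-2*(2 + 10)) = ((-3 + 3*18) - 258460) - 77 = ((-3 + 54) - 258460) - 77 = (51 - 258460) - 77 = -258409 - 77 = -258486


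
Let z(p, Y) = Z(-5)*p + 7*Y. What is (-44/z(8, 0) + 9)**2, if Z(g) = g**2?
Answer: 192721/2500 ≈ 77.088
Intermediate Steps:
z(p, Y) = 7*Y + 25*p (z(p, Y) = (-5)**2*p + 7*Y = 25*p + 7*Y = 7*Y + 25*p)
(-44/z(8, 0) + 9)**2 = (-44/(7*0 + 25*8) + 9)**2 = (-44/(0 + 200) + 9)**2 = (-44/200 + 9)**2 = (-44*1/200 + 9)**2 = (-11/50 + 9)**2 = (439/50)**2 = 192721/2500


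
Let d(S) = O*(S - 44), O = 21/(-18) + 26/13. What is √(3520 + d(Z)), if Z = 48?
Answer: √31710/3 ≈ 59.358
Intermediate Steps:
O = ⅚ (O = 21*(-1/18) + 26*(1/13) = -7/6 + 2 = ⅚ ≈ 0.83333)
d(S) = -110/3 + 5*S/6 (d(S) = 5*(S - 44)/6 = 5*(-44 + S)/6 = -110/3 + 5*S/6)
√(3520 + d(Z)) = √(3520 + (-110/3 + (⅚)*48)) = √(3520 + (-110/3 + 40)) = √(3520 + 10/3) = √(10570/3) = √31710/3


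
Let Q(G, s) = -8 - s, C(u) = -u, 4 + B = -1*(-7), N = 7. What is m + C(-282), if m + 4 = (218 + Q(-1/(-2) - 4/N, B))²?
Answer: 43127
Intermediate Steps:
B = 3 (B = -4 - 1*(-7) = -4 + 7 = 3)
m = 42845 (m = -4 + (218 + (-8 - 1*3))² = -4 + (218 + (-8 - 3))² = -4 + (218 - 11)² = -4 + 207² = -4 + 42849 = 42845)
m + C(-282) = 42845 - 1*(-282) = 42845 + 282 = 43127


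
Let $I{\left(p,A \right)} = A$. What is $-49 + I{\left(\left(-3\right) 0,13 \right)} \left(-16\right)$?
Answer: $-257$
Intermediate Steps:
$-49 + I{\left(\left(-3\right) 0,13 \right)} \left(-16\right) = -49 + 13 \left(-16\right) = -49 - 208 = -257$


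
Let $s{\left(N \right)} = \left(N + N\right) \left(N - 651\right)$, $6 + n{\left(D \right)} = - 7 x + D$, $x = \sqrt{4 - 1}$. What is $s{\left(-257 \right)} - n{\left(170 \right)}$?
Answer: $466548 + 7 \sqrt{3} \approx 4.6656 \cdot 10^{5}$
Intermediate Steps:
$x = \sqrt{3} \approx 1.732$
$n{\left(D \right)} = -6 + D - 7 \sqrt{3}$ ($n{\left(D \right)} = -6 + \left(- 7 \sqrt{3} + D\right) = -6 + \left(D - 7 \sqrt{3}\right) = -6 + D - 7 \sqrt{3}$)
$s{\left(N \right)} = 2 N \left(-651 + N\right)$
$s{\left(-257 \right)} - n{\left(170 \right)} = 2 \left(-257\right) \left(-651 - 257\right) - \left(-6 + 170 - 7 \sqrt{3}\right) = 2 \left(-257\right) \left(-908\right) - \left(164 - 7 \sqrt{3}\right) = 466712 - \left(164 - 7 \sqrt{3}\right) = 466548 + 7 \sqrt{3}$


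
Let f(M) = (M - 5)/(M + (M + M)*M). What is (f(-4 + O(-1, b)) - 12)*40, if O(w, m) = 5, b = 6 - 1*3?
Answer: -1600/3 ≈ -533.33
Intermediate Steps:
b = 3 (b = 6 - 3 = 3)
f(M) = (-5 + M)/(M + 2*M²) (f(M) = (-5 + M)/(M + (2*M)*M) = (-5 + M)/(M + 2*M²))
(f(-4 + O(-1, b)) - 12)*40 = ((-5 + (-4 + 5))/((-4 + 5)*(1 + 2*(-4 + 5))) - 12)*40 = ((-5 + 1)/(1*(1 + 2*1)) - 12)*40 = (1*(-4)/(1 + 2) - 12)*40 = (1*(-4)/3 - 12)*40 = (1*(⅓)*(-4) - 12)*40 = (-4/3 - 12)*40 = -40/3*40 = -1600/3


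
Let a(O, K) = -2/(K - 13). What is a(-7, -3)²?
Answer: 1/64 ≈ 0.015625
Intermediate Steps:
a(O, K) = -2/(-13 + K)
a(-7, -3)² = (-2/(-13 - 3))² = (-2/(-16))² = (-2*(-1/16))² = (⅛)² = 1/64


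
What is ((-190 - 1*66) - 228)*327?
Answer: -158268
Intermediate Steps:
((-190 - 1*66) - 228)*327 = ((-190 - 66) - 228)*327 = (-256 - 228)*327 = -484*327 = -158268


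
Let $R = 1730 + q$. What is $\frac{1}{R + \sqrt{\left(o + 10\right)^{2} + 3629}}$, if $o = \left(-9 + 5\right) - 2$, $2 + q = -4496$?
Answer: $- \frac{2768}{7658179} - \frac{27 \sqrt{5}}{7658179} \approx -0.00036933$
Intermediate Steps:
$q = -4498$ ($q = -2 - 4496 = -4498$)
$o = -6$ ($o = -4 - 2 = -6$)
$R = -2768$ ($R = 1730 - 4498 = -2768$)
$\frac{1}{R + \sqrt{\left(o + 10\right)^{2} + 3629}} = \frac{1}{-2768 + \sqrt{\left(-6 + 10\right)^{2} + 3629}} = \frac{1}{-2768 + \sqrt{4^{2} + 3629}} = \frac{1}{-2768 + \sqrt{16 + 3629}} = \frac{1}{-2768 + \sqrt{3645}} = \frac{1}{-2768 + 27 \sqrt{5}}$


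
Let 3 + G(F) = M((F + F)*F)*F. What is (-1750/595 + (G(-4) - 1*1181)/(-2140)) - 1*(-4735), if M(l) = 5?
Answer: 43043192/9095 ≈ 4732.6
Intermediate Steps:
G(F) = -3 + 5*F
(-1750/595 + (G(-4) - 1*1181)/(-2140)) - 1*(-4735) = (-1750/595 + ((-3 + 5*(-4)) - 1*1181)/(-2140)) - 1*(-4735) = (-1750*1/595 + ((-3 - 20) - 1181)*(-1/2140)) + 4735 = (-50/17 + (-23 - 1181)*(-1/2140)) + 4735 = (-50/17 - 1204*(-1/2140)) + 4735 = (-50/17 + 301/535) + 4735 = -21633/9095 + 4735 = 43043192/9095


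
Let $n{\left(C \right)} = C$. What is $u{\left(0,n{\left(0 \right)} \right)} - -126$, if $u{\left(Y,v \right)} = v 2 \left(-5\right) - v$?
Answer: $126$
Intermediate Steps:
$u{\left(Y,v \right)} = - 11 v$ ($u{\left(Y,v \right)} = 2 v \left(-5\right) - v = - 10 v - v = - 11 v$)
$u{\left(0,n{\left(0 \right)} \right)} - -126 = \left(-11\right) 0 - -126 = 0 + 126 = 126$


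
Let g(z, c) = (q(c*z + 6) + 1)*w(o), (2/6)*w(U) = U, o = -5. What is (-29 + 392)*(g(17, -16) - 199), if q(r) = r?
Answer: 1370688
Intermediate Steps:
w(U) = 3*U
g(z, c) = -105 - 15*c*z (g(z, c) = ((c*z + 6) + 1)*(3*(-5)) = ((6 + c*z) + 1)*(-15) = (7 + c*z)*(-15) = -105 - 15*c*z)
(-29 + 392)*(g(17, -16) - 199) = (-29 + 392)*((-105 - 15*(-16)*17) - 199) = 363*((-105 + 4080) - 199) = 363*(3975 - 199) = 363*3776 = 1370688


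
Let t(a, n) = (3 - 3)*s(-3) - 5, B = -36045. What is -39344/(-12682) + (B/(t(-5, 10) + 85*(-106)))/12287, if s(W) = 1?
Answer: 145282865687/46825032067 ≈ 3.1027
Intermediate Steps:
t(a, n) = -5 (t(a, n) = (3 - 3)*1 - 5 = 0*1 - 5 = 0 - 5 = -5)
-39344/(-12682) + (B/(t(-5, 10) + 85*(-106)))/12287 = -39344/(-12682) - 36045/(-5 + 85*(-106))/12287 = -39344*(-1/12682) - 36045/(-5 - 9010)*(1/12287) = 19672/6341 - 36045/(-9015)*(1/12287) = 19672/6341 - 36045*(-1/9015)*(1/12287) = 19672/6341 + (2403/601)*(1/12287) = 19672/6341 + 2403/7384487 = 145282865687/46825032067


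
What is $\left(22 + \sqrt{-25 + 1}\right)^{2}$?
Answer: $460 + 88 i \sqrt{6} \approx 460.0 + 215.56 i$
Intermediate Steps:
$\left(22 + \sqrt{-25 + 1}\right)^{2} = \left(22 + \sqrt{-24}\right)^{2} = \left(22 + 2 i \sqrt{6}\right)^{2}$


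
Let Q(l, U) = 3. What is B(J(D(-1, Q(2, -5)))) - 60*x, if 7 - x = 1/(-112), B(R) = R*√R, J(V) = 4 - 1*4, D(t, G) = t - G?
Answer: -11775/28 ≈ -420.54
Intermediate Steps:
J(V) = 0 (J(V) = 4 - 4 = 0)
B(R) = R^(3/2)
x = 785/112 (x = 7 - 1/(-112) = 7 - 1*(-1/112) = 7 + 1/112 = 785/112 ≈ 7.0089)
B(J(D(-1, Q(2, -5)))) - 60*x = 0^(3/2) - 60*785/112 = 0 - 11775/28 = -11775/28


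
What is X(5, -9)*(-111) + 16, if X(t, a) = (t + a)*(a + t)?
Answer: -1760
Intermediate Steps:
X(t, a) = (a + t)**2 (X(t, a) = (a + t)*(a + t) = (a + t)**2)
X(5, -9)*(-111) + 16 = (-9 + 5)**2*(-111) + 16 = (-4)**2*(-111) + 16 = 16*(-111) + 16 = -1776 + 16 = -1760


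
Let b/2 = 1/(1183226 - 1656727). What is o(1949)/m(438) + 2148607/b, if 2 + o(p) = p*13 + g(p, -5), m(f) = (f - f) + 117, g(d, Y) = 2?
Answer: -9156308064065/18 ≈ -5.0868e+11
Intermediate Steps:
m(f) = 117 (m(f) = 0 + 117 = 117)
b = -2/473501 (b = 2/(1183226 - 1656727) = 2/(-473501) = 2*(-1/473501) = -2/473501 ≈ -4.2239e-6)
o(p) = 13*p (o(p) = -2 + (p*13 + 2) = -2 + (13*p + 2) = -2 + (2 + 13*p) = 13*p)
o(1949)/m(438) + 2148607/b = (13*1949)/117 + 2148607/(-2/473501) = 25337*(1/117) + 2148607*(-473501/2) = 1949/9 - 1017367563107/2 = -9156308064065/18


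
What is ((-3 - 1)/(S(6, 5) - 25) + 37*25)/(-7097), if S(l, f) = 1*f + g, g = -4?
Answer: -5551/42582 ≈ -0.13036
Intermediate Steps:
S(l, f) = -4 + f (S(l, f) = 1*f - 4 = f - 4 = -4 + f)
((-3 - 1)/(S(6, 5) - 25) + 37*25)/(-7097) = ((-3 - 1)/((-4 + 5) - 25) + 37*25)/(-7097) = (-4/(1 - 25) + 925)*(-1/7097) = (-4/(-24) + 925)*(-1/7097) = (-4*(-1/24) + 925)*(-1/7097) = (⅙ + 925)*(-1/7097) = (5551/6)*(-1/7097) = -5551/42582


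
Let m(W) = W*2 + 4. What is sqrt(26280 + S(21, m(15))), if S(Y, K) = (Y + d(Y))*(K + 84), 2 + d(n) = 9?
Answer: 172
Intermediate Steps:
m(W) = 4 + 2*W (m(W) = 2*W + 4 = 4 + 2*W)
d(n) = 7 (d(n) = -2 + 9 = 7)
S(Y, K) = (7 + Y)*(84 + K) (S(Y, K) = (Y + 7)*(K + 84) = (7 + Y)*(84 + K))
sqrt(26280 + S(21, m(15))) = sqrt(26280 + (588 + 7*(4 + 2*15) + 84*21 + (4 + 2*15)*21)) = sqrt(26280 + (588 + 7*(4 + 30) + 1764 + (4 + 30)*21)) = sqrt(26280 + (588 + 7*34 + 1764 + 34*21)) = sqrt(26280 + (588 + 238 + 1764 + 714)) = sqrt(26280 + 3304) = sqrt(29584) = 172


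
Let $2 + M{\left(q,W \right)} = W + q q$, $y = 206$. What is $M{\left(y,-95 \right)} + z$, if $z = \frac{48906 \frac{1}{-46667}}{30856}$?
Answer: $\frac{1604377298469}{37893604} \approx 42339.0$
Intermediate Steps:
$M{\left(q,W \right)} = -2 + W + q^{2}$ ($M{\left(q,W \right)} = -2 + \left(W + q q\right) = -2 + \left(W + q^{2}\right) = -2 + W + q^{2}$)
$z = - \frac{1287}{37893604}$ ($z = 48906 \left(- \frac{1}{46667}\right) \frac{1}{30856} = \left(- \frac{48906}{46667}\right) \frac{1}{30856} = - \frac{1287}{37893604} \approx -3.3964 \cdot 10^{-5}$)
$M{\left(y,-95 \right)} + z = \left(-2 - 95 + 206^{2}\right) - \frac{1287}{37893604} = \left(-2 - 95 + 42436\right) - \frac{1287}{37893604} = 42339 - \frac{1287}{37893604} = \frac{1604377298469}{37893604}$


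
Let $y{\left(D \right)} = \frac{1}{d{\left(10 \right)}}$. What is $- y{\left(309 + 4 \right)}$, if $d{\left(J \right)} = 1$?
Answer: $-1$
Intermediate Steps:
$y{\left(D \right)} = 1$ ($y{\left(D \right)} = 1^{-1} = 1$)
$- y{\left(309 + 4 \right)} = \left(-1\right) 1 = -1$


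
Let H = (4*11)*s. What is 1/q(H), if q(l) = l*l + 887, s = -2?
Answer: 1/8631 ≈ 0.00011586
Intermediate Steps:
H = -88 (H = (4*11)*(-2) = 44*(-2) = -88)
q(l) = 887 + l² (q(l) = l² + 887 = 887 + l²)
1/q(H) = 1/(887 + (-88)²) = 1/(887 + 7744) = 1/8631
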